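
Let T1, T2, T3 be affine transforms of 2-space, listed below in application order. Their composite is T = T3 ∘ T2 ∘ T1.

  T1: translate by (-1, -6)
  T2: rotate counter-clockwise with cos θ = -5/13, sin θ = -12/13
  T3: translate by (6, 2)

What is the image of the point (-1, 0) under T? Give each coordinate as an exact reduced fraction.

T(p) = (16/13, 80/13)

T1 translate by (-1, -6): (-1, 0) → (-2, -6)
T2 rotate counter-clockwise with cos θ = -5/13, sin θ = -12/13: (-2, -6) → (-62/13, 54/13)
T3 translate by (6, 2): (-62/13, 54/13) → (16/13, 80/13)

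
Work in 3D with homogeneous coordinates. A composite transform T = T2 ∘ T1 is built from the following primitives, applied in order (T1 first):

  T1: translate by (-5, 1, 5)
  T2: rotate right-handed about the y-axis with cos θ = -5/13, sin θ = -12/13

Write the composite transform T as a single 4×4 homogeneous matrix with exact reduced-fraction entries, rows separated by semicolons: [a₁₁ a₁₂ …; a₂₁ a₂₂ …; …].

T = [-5/13 0 -12/13 -35/13; 0 1 0 1; 12/13 0 -5/13 -85/13; 0 0 0 1]

T1 = [1 0 0 -5; 0 1 0 1; 0 0 1 5; 0 0 0 1]
T2·T1 = [-5/13 0 -12/13 -35/13; 0 1 0 1; 12/13 0 -5/13 -85/13; 0 0 0 1]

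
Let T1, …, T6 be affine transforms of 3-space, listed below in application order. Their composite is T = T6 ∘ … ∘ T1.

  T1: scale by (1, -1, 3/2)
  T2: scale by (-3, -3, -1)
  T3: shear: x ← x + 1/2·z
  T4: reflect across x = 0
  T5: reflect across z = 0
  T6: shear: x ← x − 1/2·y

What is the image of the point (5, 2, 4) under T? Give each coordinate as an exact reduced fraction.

T1 scale by (1, -1, 3/2): (5, 2, 4) → (5, -2, 6)
T2 scale by (-3, -3, -1): (5, -2, 6) → (-15, 6, -6)
T3 shear: x ← x + 1/2·z: (-15, 6, -6) → (-18, 6, -6)
T4 reflect across x = 0: (-18, 6, -6) → (18, 6, -6)
T5 reflect across z = 0: (18, 6, -6) → (18, 6, 6)
T6 shear: x ← x − 1/2·y: (18, 6, 6) → (15, 6, 6)

T(p) = (15, 6, 6)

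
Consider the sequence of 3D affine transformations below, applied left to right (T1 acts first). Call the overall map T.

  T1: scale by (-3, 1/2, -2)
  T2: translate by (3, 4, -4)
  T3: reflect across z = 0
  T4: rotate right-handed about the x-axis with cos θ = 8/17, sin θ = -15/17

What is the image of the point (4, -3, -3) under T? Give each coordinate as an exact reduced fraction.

T1 scale by (-3, 1/2, -2): (4, -3, -3) → (-12, -3/2, 6)
T2 translate by (3, 4, -4): (-12, -3/2, 6) → (-9, 5/2, 2)
T3 reflect across z = 0: (-9, 5/2, 2) → (-9, 5/2, -2)
T4 rotate right-handed about the x-axis with cos θ = 8/17, sin θ = -15/17: (-9, 5/2, -2) → (-9, -10/17, -107/34)

T(p) = (-9, -10/17, -107/34)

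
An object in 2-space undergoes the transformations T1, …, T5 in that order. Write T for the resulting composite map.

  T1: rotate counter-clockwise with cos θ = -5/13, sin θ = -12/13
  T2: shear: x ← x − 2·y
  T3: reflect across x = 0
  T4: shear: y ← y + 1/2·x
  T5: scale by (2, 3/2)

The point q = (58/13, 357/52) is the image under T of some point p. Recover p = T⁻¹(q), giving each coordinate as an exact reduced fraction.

p = (-5, 3)

T1 = [-5/13 12/13 0; -12/13 -5/13 0; 0 0 1]
T2·T1 = [19/13 22/13 0; -12/13 -5/13 0; 0 0 1]
T3·…·T1 = [-19/13 -22/13 0; -12/13 -5/13 0; 0 0 1]
T4·…·T1 = [-19/13 -22/13 0; -43/26 -16/13 0; 0 0 1]
T5·…·T1 = [-38/13 -44/13 0; -129/52 -24/13 0; 0 0 1]
det M = -3; M⁻¹ = [8/13 -44/39 0; -43/52 38/39 0; 0 0 1]
M⁻¹ · (58/13, 357/52)ᵀ = (-5, 3)ᵀ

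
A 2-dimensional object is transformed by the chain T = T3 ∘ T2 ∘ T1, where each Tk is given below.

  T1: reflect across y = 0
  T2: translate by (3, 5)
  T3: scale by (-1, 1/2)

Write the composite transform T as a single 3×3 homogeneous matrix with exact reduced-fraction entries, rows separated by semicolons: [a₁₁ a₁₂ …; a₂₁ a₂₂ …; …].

T = [-1 0 -3; 0 -1/2 5/2; 0 0 1]

T1 = [1 0 0; 0 -1 0; 0 0 1]
T2·T1 = [1 0 3; 0 -1 5; 0 0 1]
T3·…·T1 = [-1 0 -3; 0 -1/2 5/2; 0 0 1]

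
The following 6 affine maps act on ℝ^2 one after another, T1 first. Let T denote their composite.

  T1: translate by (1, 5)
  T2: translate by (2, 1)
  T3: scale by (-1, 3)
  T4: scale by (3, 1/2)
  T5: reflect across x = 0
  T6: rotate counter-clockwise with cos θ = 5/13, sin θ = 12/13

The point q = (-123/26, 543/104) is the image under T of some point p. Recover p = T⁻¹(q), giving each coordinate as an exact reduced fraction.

p = (-2, -7/4)

T1 = [1 0 1; 0 1 5; 0 0 1]
T2·T1 = [1 0 3; 0 1 6; 0 0 1]
T3·…·T1 = [-1 0 -3; 0 3 18; 0 0 1]
T4·…·T1 = [-3 0 -9; 0 3/2 9; 0 0 1]
T5·…·T1 = [3 0 9; 0 3/2 9; 0 0 1]
T6·…·T1 = [15/13 -18/13 -63/13; 36/13 15/26 153/13; 0 0 1]
det M = 9/2; M⁻¹ = [5/39 4/13 -3; -8/13 10/39 -6; 0 0 1]
M⁻¹ · (-123/26, 543/104)ᵀ = (-2, -7/4)ᵀ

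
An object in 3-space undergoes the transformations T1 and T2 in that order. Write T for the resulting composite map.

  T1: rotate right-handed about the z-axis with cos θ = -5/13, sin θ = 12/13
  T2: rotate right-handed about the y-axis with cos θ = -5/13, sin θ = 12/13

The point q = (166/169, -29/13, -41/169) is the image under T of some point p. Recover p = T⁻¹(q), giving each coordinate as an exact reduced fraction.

T1 = [-5/13 -12/13 0 0; 12/13 -5/13 0 0; 0 0 1 0; 0 0 0 1]
T2·T1 = [25/169 60/169 12/13 0; 12/13 -5/13 0 0; 60/169 144/169 -5/13 0; 0 0 0 1]
det M = 1; M⁻¹ = [25/169 12/13 60/169 0; 60/169 -5/13 144/169 0; 12/13 0 -5/13 0; 0 0 0 1]
M⁻¹ · (166/169, -29/13, -41/169)ᵀ = (-2, 1, 1)ᵀ

p = (-2, 1, 1)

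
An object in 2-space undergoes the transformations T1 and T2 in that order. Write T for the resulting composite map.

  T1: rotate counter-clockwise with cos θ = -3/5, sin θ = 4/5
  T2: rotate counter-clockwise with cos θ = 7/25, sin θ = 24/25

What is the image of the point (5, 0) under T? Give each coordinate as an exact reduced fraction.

T(p) = (-117/25, -44/25)

T1 rotate counter-clockwise with cos θ = -3/5, sin θ = 4/5: (5, 0) → (-3, 4)
T2 rotate counter-clockwise with cos θ = 7/25, sin θ = 24/25: (-3, 4) → (-117/25, -44/25)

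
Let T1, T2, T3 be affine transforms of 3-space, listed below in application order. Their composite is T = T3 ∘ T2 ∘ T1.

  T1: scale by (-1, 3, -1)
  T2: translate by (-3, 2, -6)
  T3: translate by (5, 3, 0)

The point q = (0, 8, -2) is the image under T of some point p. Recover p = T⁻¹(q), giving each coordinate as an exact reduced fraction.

p = (2, 1, -4)

T1 = [-1 0 0 0; 0 3 0 0; 0 0 -1 0; 0 0 0 1]
T2·T1 = [-1 0 0 -3; 0 3 0 2; 0 0 -1 -6; 0 0 0 1]
T3·…·T1 = [-1 0 0 2; 0 3 0 5; 0 0 -1 -6; 0 0 0 1]
det M = 3; M⁻¹ = [-1 0 0 2; 0 1/3 0 -5/3; 0 0 -1 -6; 0 0 0 1]
M⁻¹ · (0, 8, -2)ᵀ = (2, 1, -4)ᵀ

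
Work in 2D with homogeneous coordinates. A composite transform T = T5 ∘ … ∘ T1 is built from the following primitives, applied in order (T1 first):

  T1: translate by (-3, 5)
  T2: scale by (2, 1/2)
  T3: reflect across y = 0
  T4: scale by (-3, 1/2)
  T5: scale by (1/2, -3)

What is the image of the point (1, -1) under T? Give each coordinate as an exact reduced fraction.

T(p) = (6, 3)

T1 translate by (-3, 5): (1, -1) → (-2, 4)
T2 scale by (2, 1/2): (-2, 4) → (-4, 2)
T3 reflect across y = 0: (-4, 2) → (-4, -2)
T4 scale by (-3, 1/2): (-4, -2) → (12, -1)
T5 scale by (1/2, -3): (12, -1) → (6, 3)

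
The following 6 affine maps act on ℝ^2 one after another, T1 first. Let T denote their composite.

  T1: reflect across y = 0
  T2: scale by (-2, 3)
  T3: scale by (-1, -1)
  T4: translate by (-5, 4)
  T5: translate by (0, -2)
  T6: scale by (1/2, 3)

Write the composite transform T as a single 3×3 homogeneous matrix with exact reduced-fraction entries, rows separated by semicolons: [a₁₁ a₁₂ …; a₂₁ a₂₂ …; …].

T1 = [1 0 0; 0 -1 0; 0 0 1]
T2·T1 = [-2 0 0; 0 -3 0; 0 0 1]
T3·…·T1 = [2 0 0; 0 3 0; 0 0 1]
T4·…·T1 = [2 0 -5; 0 3 4; 0 0 1]
T5·…·T1 = [2 0 -5; 0 3 2; 0 0 1]
T6·…·T1 = [1 0 -5/2; 0 9 6; 0 0 1]

T = [1 0 -5/2; 0 9 6; 0 0 1]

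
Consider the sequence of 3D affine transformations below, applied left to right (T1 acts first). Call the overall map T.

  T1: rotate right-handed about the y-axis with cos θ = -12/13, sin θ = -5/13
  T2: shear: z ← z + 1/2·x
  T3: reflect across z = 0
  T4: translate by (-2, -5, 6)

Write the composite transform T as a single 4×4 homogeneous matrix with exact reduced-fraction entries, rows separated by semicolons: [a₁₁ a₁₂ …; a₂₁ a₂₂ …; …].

T1 = [-12/13 0 -5/13 0; 0 1 0 0; 5/13 0 -12/13 0; 0 0 0 1]
T2·T1 = [-12/13 0 -5/13 0; 0 1 0 0; -1/13 0 -29/26 0; 0 0 0 1]
T3·…·T1 = [-12/13 0 -5/13 0; 0 1 0 0; 1/13 0 29/26 0; 0 0 0 1]
T4·…·T1 = [-12/13 0 -5/13 -2; 0 1 0 -5; 1/13 0 29/26 6; 0 0 0 1]

T = [-12/13 0 -5/13 -2; 0 1 0 -5; 1/13 0 29/26 6; 0 0 0 1]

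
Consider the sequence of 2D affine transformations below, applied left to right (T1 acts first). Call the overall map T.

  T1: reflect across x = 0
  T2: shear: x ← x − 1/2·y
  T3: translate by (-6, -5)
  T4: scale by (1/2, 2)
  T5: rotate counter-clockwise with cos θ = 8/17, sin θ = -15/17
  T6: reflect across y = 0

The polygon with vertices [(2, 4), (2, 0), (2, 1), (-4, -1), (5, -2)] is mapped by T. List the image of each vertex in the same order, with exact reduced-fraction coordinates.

T1 reflect across x = 0: (2, 4) → (-2, 4); (2, 0) → (-2, 0); (2, 1) → (-2, 1); (-4, -1) → (4, -1); (5, -2) → (-5, -2)
T2 shear: x ← x − 1/2·y: (-2, 4) → (-4, 4); (-2, 0) → (-2, 0); (-2, 1) → (-5/2, 1); (4, -1) → (9/2, -1); (-5, -2) → (-4, -2)
T3 translate by (-6, -5): (-4, 4) → (-10, -1); (-2, 0) → (-8, -5); (-5/2, 1) → (-17/2, -4); (9/2, -1) → (-3/2, -6); (-4, -2) → (-10, -7)
T4 scale by (1/2, 2): (-10, -1) → (-5, -2); (-8, -5) → (-4, -10); (-17/2, -4) → (-17/4, -8); (-3/2, -6) → (-3/4, -12); (-10, -7) → (-5, -14)
T5 rotate counter-clockwise with cos θ = 8/17, sin θ = -15/17: (-5, -2) → (-70/17, 59/17); (-4, -10) → (-182/17, -20/17); (-17/4, -8) → (-154/17, -1/68); (-3/4, -12) → (-186/17, -339/68); (-5, -14) → (-250/17, -37/17)
T6 reflect across y = 0: (-70/17, 59/17) → (-70/17, -59/17); (-182/17, -20/17) → (-182/17, 20/17); (-154/17, -1/68) → (-154/17, 1/68); (-186/17, -339/68) → (-186/17, 339/68); (-250/17, -37/17) → (-250/17, 37/17)

image vertices: (-70/17, -59/17), (-182/17, 20/17), (-154/17, 1/68), (-186/17, 339/68), (-250/17, 37/17)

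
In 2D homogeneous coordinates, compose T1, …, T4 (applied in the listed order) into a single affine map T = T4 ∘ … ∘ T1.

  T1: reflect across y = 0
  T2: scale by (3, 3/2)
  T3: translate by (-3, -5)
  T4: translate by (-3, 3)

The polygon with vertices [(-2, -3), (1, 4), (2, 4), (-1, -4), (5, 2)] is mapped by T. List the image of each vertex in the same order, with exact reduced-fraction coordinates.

image vertices: (-12, 5/2), (-3, -8), (0, -8), (-9, 4), (9, -5)

T1 reflect across y = 0: (-2, -3) → (-2, 3); (1, 4) → (1, -4); (2, 4) → (2, -4); (-1, -4) → (-1, 4); (5, 2) → (5, -2)
T2 scale by (3, 3/2): (-2, 3) → (-6, 9/2); (1, -4) → (3, -6); (2, -4) → (6, -6); (-1, 4) → (-3, 6); (5, -2) → (15, -3)
T3 translate by (-3, -5): (-6, 9/2) → (-9, -1/2); (3, -6) → (0, -11); (6, -6) → (3, -11); (-3, 6) → (-6, 1); (15, -3) → (12, -8)
T4 translate by (-3, 3): (-9, -1/2) → (-12, 5/2); (0, -11) → (-3, -8); (3, -11) → (0, -8); (-6, 1) → (-9, 4); (12, -8) → (9, -5)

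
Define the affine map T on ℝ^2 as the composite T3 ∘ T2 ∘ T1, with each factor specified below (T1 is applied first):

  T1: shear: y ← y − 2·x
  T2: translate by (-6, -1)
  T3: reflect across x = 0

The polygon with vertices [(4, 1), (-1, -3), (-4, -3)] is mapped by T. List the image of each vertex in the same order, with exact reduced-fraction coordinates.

image vertices: (2, -8), (7, -2), (10, 4)

T1 shear: y ← y − 2·x: (4, 1) → (4, -7); (-1, -3) → (-1, -1); (-4, -3) → (-4, 5)
T2 translate by (-6, -1): (4, -7) → (-2, -8); (-1, -1) → (-7, -2); (-4, 5) → (-10, 4)
T3 reflect across x = 0: (-2, -8) → (2, -8); (-7, -2) → (7, -2); (-10, 4) → (10, 4)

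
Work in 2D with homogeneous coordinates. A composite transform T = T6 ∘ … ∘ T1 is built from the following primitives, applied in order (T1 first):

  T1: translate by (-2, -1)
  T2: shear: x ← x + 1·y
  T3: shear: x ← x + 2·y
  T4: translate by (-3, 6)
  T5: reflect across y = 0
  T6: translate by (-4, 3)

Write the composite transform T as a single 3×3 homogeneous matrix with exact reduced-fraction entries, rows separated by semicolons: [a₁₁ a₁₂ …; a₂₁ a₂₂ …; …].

T = [1 3 -12; 0 -1 -2; 0 0 1]

T1 = [1 0 -2; 0 1 -1; 0 0 1]
T2·T1 = [1 1 -3; 0 1 -1; 0 0 1]
T3·…·T1 = [1 3 -5; 0 1 -1; 0 0 1]
T4·…·T1 = [1 3 -8; 0 1 5; 0 0 1]
T5·…·T1 = [1 3 -8; 0 -1 -5; 0 0 1]
T6·…·T1 = [1 3 -12; 0 -1 -2; 0 0 1]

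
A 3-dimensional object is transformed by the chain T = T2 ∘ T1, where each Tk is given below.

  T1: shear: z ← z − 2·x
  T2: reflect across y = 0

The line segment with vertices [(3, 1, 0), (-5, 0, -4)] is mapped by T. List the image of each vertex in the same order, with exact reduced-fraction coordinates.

image vertices: (3, -1, -6), (-5, 0, 6)

T1 shear: z ← z − 2·x: (3, 1, 0) → (3, 1, -6); (-5, 0, -4) → (-5, 0, 6)
T2 reflect across y = 0: (3, 1, -6) → (3, -1, -6); (-5, 0, 6) → (-5, 0, 6)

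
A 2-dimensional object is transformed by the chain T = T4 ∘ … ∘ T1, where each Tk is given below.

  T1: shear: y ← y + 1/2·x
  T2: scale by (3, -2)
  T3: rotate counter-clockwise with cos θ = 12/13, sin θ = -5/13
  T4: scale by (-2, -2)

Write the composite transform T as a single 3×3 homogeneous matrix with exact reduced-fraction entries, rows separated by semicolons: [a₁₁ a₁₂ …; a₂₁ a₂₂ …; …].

T1 = [1 0 0; 1/2 1 0; 0 0 1]
T2·T1 = [3 0 0; -1 -2 0; 0 0 1]
T3·…·T1 = [31/13 -10/13 0; -27/13 -24/13 0; 0 0 1]
T4·…·T1 = [-62/13 20/13 0; 54/13 48/13 0; 0 0 1]

T = [-62/13 20/13 0; 54/13 48/13 0; 0 0 1]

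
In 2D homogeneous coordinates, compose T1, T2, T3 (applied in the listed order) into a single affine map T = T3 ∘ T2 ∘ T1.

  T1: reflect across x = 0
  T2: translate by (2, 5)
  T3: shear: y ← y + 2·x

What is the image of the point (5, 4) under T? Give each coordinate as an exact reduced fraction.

T1 reflect across x = 0: (5, 4) → (-5, 4)
T2 translate by (2, 5): (-5, 4) → (-3, 9)
T3 shear: y ← y + 2·x: (-3, 9) → (-3, 3)

T(p) = (-3, 3)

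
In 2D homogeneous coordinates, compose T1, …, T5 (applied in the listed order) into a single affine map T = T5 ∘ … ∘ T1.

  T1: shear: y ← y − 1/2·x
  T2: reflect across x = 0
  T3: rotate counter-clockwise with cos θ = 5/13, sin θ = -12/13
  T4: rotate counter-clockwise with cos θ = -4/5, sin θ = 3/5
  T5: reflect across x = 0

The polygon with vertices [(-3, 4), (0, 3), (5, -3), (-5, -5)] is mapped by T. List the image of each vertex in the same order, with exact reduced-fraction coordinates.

image vertices: (597/130, 277/65), (189/65, 48/65), (-41/10, -31/5), (-95/26, 55/13)

T1 shear: y ← y − 1/2·x: (-3, 4) → (-3, 11/2); (0, 3) → (0, 3); (5, -3) → (5, -11/2); (-5, -5) → (-5, -5/2)
T2 reflect across x = 0: (-3, 11/2) → (3, 11/2); (0, 3) → (0, 3); (5, -11/2) → (-5, -11/2); (-5, -5/2) → (5, -5/2)
T3 rotate counter-clockwise with cos θ = 5/13, sin θ = -12/13: (3, 11/2) → (81/13, -17/26); (0, 3) → (36/13, 15/13); (-5, -11/2) → (-7, 5/2); (5, -5/2) → (-5/13, -145/26)
T4 rotate counter-clockwise with cos θ = -4/5, sin θ = 3/5: (81/13, -17/26) → (-597/130, 277/65); (36/13, 15/13) → (-189/65, 48/65); (-7, 5/2) → (41/10, -31/5); (-5/13, -145/26) → (95/26, 55/13)
T5 reflect across x = 0: (-597/130, 277/65) → (597/130, 277/65); (-189/65, 48/65) → (189/65, 48/65); (41/10, -31/5) → (-41/10, -31/5); (95/26, 55/13) → (-95/26, 55/13)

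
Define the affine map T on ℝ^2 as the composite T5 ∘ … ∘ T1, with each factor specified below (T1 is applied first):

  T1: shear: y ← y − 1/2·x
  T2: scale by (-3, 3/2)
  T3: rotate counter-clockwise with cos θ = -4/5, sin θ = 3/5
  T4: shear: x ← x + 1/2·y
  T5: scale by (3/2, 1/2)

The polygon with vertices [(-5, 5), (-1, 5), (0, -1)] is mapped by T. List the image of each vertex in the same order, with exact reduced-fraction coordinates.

image vertices: (-225/8, 0), (-117/8, -12/5), (9/4, 3/5)

T1 shear: y ← y − 1/2·x: (-5, 5) → (-5, 15/2); (-1, 5) → (-1, 11/2); (0, -1) → (0, -1)
T2 scale by (-3, 3/2): (-5, 15/2) → (15, 45/4); (-1, 11/2) → (3, 33/4); (0, -1) → (0, -3/2)
T3 rotate counter-clockwise with cos θ = -4/5, sin θ = 3/5: (15, 45/4) → (-75/4, 0); (3, 33/4) → (-147/20, -24/5); (0, -3/2) → (9/10, 6/5)
T4 shear: x ← x + 1/2·y: (-75/4, 0) → (-75/4, 0); (-147/20, -24/5) → (-39/4, -24/5); (9/10, 6/5) → (3/2, 6/5)
T5 scale by (3/2, 1/2): (-75/4, 0) → (-225/8, 0); (-39/4, -24/5) → (-117/8, -12/5); (3/2, 6/5) → (9/4, 3/5)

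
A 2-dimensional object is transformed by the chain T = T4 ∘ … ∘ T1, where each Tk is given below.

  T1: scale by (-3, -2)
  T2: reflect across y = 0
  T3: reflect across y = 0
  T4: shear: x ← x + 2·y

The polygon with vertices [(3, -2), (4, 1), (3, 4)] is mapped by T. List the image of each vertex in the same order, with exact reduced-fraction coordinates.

T1 scale by (-3, -2): (3, -2) → (-9, 4); (4, 1) → (-12, -2); (3, 4) → (-9, -8)
T2 reflect across y = 0: (-9, 4) → (-9, -4); (-12, -2) → (-12, 2); (-9, -8) → (-9, 8)
T3 reflect across y = 0: (-9, -4) → (-9, 4); (-12, 2) → (-12, -2); (-9, 8) → (-9, -8)
T4 shear: x ← x + 2·y: (-9, 4) → (-1, 4); (-12, -2) → (-16, -2); (-9, -8) → (-25, -8)

image vertices: (-1, 4), (-16, -2), (-25, -8)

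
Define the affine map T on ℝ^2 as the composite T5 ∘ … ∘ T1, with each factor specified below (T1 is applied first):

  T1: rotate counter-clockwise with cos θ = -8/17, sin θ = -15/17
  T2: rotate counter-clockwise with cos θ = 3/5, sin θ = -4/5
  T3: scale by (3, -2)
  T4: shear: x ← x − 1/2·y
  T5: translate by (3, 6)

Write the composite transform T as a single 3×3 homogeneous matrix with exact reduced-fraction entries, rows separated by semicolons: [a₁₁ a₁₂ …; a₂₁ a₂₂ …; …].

T1 = [-8/17 15/17 0; -15/17 -8/17 0; 0 0 1]
T2·T1 = [-84/85 13/85 0; -13/85 -84/85 0; 0 0 1]
T3·…·T1 = [-252/85 39/85 0; 26/85 168/85 0; 0 0 1]
T4·…·T1 = [-53/17 -9/17 0; 26/85 168/85 0; 0 0 1]
T5·…·T1 = [-53/17 -9/17 3; 26/85 168/85 6; 0 0 1]

T = [-53/17 -9/17 3; 26/85 168/85 6; 0 0 1]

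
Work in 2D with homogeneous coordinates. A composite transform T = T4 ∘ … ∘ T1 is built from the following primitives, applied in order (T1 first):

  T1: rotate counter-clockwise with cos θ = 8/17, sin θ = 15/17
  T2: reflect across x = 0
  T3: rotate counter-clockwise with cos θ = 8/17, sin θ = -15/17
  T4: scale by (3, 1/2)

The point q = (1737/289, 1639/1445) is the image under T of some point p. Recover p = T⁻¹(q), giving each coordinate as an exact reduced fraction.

T1 = [8/17 -15/17 0; 15/17 8/17 0; 0 0 1]
T2·T1 = [-8/17 15/17 0; 15/17 8/17 0; 0 0 1]
T3·…·T1 = [161/289 240/289 0; 240/289 -161/289 0; 0 0 1]
T4·…·T1 = [483/289 720/289 0; 120/289 -161/578 0; 0 0 1]
det M = -3/2; M⁻¹ = [161/867 480/289 0; 80/289 -322/289 0; 0 0 1]
M⁻¹ · (1737/289, 1639/1445)ᵀ = (3, 2/5)ᵀ

p = (3, 2/5)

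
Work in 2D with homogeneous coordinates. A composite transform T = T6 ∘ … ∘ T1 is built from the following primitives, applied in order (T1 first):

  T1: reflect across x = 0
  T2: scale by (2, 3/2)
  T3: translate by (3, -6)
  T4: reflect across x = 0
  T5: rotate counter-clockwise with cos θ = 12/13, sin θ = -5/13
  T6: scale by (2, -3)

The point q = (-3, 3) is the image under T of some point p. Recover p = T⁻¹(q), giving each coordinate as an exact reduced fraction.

T1 = [-1 0 0; 0 1 0; 0 0 1]
T2·T1 = [-2 0 0; 0 3/2 0; 0 0 1]
T3·…·T1 = [-2 0 3; 0 3/2 -6; 0 0 1]
T4·…·T1 = [2 0 -3; 0 3/2 -6; 0 0 1]
T5·…·T1 = [24/13 15/26 -66/13; -10/13 18/13 -57/13; 0 0 1]
T6·…·T1 = [48/13 15/13 -132/13; 30/13 -54/13 171/13; 0 0 1]
det M = -18; M⁻¹ = [3/13 5/78 3/2; 5/39 -8/39 4; 0 0 1]
M⁻¹ · (-3, 3)ᵀ = (1, 3)ᵀ

p = (1, 3)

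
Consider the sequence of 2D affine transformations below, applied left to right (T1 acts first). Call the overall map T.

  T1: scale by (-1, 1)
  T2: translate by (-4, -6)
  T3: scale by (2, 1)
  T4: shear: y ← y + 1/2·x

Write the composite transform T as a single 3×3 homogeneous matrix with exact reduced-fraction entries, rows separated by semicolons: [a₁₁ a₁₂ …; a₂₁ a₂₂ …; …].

T1 = [-1 0 0; 0 1 0; 0 0 1]
T2·T1 = [-1 0 -4; 0 1 -6; 0 0 1]
T3·…·T1 = [-2 0 -8; 0 1 -6; 0 0 1]
T4·…·T1 = [-2 0 -8; -1 1 -10; 0 0 1]

T = [-2 0 -8; -1 1 -10; 0 0 1]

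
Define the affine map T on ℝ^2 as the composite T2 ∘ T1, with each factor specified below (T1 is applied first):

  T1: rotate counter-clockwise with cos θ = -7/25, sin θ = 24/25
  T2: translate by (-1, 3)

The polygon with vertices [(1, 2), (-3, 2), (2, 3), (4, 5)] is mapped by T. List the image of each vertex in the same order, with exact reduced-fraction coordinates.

image vertices: (-16/5, 17/5), (-52/25, -11/25), (-111/25, 102/25), (-173/25, 136/25)

T1 rotate counter-clockwise with cos θ = -7/25, sin θ = 24/25: (1, 2) → (-11/5, 2/5); (-3, 2) → (-27/25, -86/25); (2, 3) → (-86/25, 27/25); (4, 5) → (-148/25, 61/25)
T2 translate by (-1, 3): (-11/5, 2/5) → (-16/5, 17/5); (-27/25, -86/25) → (-52/25, -11/25); (-86/25, 27/25) → (-111/25, 102/25); (-148/25, 61/25) → (-173/25, 136/25)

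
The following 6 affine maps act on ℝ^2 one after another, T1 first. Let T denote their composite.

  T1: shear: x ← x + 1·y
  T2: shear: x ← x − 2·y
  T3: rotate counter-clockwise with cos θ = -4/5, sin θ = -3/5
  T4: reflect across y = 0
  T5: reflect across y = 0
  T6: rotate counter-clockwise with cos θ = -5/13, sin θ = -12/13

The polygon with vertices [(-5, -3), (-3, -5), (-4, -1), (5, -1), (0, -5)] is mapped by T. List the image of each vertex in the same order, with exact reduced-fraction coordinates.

T1 shear: x ← x + 1·y: (-5, -3) → (-8, -3); (-3, -5) → (-8, -5); (-4, -1) → (-5, -1); (5, -1) → (4, -1); (0, -5) → (-5, -5)
T2 shear: x ← x − 2·y: (-8, -3) → (-2, -3); (-8, -5) → (2, -5); (-5, -1) → (-3, -1); (4, -1) → (6, -1); (-5, -5) → (5, -5)
T3 rotate counter-clockwise with cos θ = -4/5, sin θ = -3/5: (-2, -3) → (-1/5, 18/5); (2, -5) → (-23/5, 14/5); (-3, -1) → (9/5, 13/5); (6, -1) → (-27/5, -14/5); (5, -5) → (-7, 1)
T4 reflect across y = 0: (-1/5, 18/5) → (-1/5, -18/5); (-23/5, 14/5) → (-23/5, -14/5); (9/5, 13/5) → (9/5, -13/5); (-27/5, -14/5) → (-27/5, 14/5); (-7, 1) → (-7, -1)
T5 reflect across y = 0: (-1/5, -18/5) → (-1/5, 18/5); (-23/5, -14/5) → (-23/5, 14/5); (9/5, -13/5) → (9/5, 13/5); (-27/5, 14/5) → (-27/5, -14/5); (-7, -1) → (-7, 1)
T6 rotate counter-clockwise with cos θ = -5/13, sin θ = -12/13: (-1/5, 18/5) → (17/5, -6/5); (-23/5, 14/5) → (283/65, 206/65); (9/5, 13/5) → (111/65, -173/65); (-27/5, -14/5) → (-33/65, 394/65); (-7, 1) → (47/13, 79/13)

image vertices: (17/5, -6/5), (283/65, 206/65), (111/65, -173/65), (-33/65, 394/65), (47/13, 79/13)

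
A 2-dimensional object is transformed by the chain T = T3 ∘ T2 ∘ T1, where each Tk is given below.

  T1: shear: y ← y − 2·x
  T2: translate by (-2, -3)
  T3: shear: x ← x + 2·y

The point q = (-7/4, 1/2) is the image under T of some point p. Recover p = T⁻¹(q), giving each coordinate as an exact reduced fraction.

T1 = [1 0 0; -2 1 0; 0 0 1]
T2·T1 = [1 0 -2; -2 1 -3; 0 0 1]
T3·…·T1 = [-3 2 -8; -2 1 -3; 0 0 1]
det M = 1; M⁻¹ = [1 -2 2; 2 -3 7; 0 0 1]
M⁻¹ · (-7/4, 1/2)ᵀ = (-3/4, 2)ᵀ

p = (-3/4, 2)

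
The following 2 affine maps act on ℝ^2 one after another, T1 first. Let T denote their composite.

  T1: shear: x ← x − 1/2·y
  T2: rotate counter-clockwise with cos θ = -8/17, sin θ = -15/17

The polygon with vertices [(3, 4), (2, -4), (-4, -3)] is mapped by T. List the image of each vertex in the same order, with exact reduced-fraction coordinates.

T1 shear: x ← x − 1/2·y: (3, 4) → (1, 4); (2, -4) → (4, -4); (-4, -3) → (-5/2, -3)
T2 rotate counter-clockwise with cos θ = -8/17, sin θ = -15/17: (1, 4) → (52/17, -47/17); (4, -4) → (-92/17, -28/17); (-5/2, -3) → (-25/17, 123/34)

image vertices: (52/17, -47/17), (-92/17, -28/17), (-25/17, 123/34)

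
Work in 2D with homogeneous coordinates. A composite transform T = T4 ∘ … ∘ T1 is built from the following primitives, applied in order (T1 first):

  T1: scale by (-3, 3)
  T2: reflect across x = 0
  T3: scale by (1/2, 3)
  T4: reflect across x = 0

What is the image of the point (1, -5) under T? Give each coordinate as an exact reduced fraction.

T1 scale by (-3, 3): (1, -5) → (-3, -15)
T2 reflect across x = 0: (-3, -15) → (3, -15)
T3 scale by (1/2, 3): (3, -15) → (3/2, -45)
T4 reflect across x = 0: (3/2, -45) → (-3/2, -45)

T(p) = (-3/2, -45)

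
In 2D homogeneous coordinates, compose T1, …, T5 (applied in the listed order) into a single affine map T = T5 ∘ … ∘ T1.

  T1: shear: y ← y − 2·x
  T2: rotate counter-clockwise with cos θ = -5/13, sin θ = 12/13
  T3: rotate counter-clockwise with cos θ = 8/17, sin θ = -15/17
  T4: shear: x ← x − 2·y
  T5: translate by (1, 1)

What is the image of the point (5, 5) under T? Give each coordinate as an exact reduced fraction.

T(p) = (1466/221, 376/221)

T1 shear: y ← y − 2·x: (5, 5) → (5, -5)
T2 rotate counter-clockwise with cos θ = -5/13, sin θ = 12/13: (5, -5) → (35/13, 85/13)
T3 rotate counter-clockwise with cos θ = 8/17, sin θ = -15/17: (35/13, 85/13) → (1555/221, 155/221)
T4 shear: x ← x − 2·y: (1555/221, 155/221) → (1245/221, 155/221)
T5 translate by (1, 1): (1245/221, 155/221) → (1466/221, 376/221)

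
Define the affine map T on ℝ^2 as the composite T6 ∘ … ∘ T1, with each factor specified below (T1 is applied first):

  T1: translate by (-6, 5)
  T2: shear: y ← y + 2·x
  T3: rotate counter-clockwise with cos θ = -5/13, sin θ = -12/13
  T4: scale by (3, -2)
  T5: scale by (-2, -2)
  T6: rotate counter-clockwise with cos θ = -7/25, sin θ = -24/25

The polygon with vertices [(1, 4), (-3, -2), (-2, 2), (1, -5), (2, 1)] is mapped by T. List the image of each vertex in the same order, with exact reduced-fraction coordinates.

image vertices: (522/25, 4/25), (11898/325, -24564/325), (2136/65, -2748/65), (1314/65, -3352/65), (216/13, -88/13)

T1 translate by (-6, 5): (1, 4) → (-5, 9); (-3, -2) → (-9, 3); (-2, 2) → (-8, 7); (1, -5) → (-5, 0); (2, 1) → (-4, 6)
T2 shear: y ← y + 2·x: (-5, 9) → (-5, -1); (-9, 3) → (-9, -15); (-8, 7) → (-8, -9); (-5, 0) → (-5, -10); (-4, 6) → (-4, -2)
T3 rotate counter-clockwise with cos θ = -5/13, sin θ = -12/13: (-5, -1) → (1, 5); (-9, -15) → (-135/13, 183/13); (-8, -9) → (-68/13, 141/13); (-5, -10) → (-95/13, 110/13); (-4, -2) → (-4/13, 58/13)
T4 scale by (3, -2): (1, 5) → (3, -10); (-135/13, 183/13) → (-405/13, -366/13); (-68/13, 141/13) → (-204/13, -282/13); (-95/13, 110/13) → (-285/13, -220/13); (-4/13, 58/13) → (-12/13, -116/13)
T5 scale by (-2, -2): (3, -10) → (-6, 20); (-405/13, -366/13) → (810/13, 732/13); (-204/13, -282/13) → (408/13, 564/13); (-285/13, -220/13) → (570/13, 440/13); (-12/13, -116/13) → (24/13, 232/13)
T6 rotate counter-clockwise with cos θ = -7/25, sin θ = -24/25: (-6, 20) → (522/25, 4/25); (810/13, 732/13) → (11898/325, -24564/325); (408/13, 564/13) → (2136/65, -2748/65); (570/13, 440/13) → (1314/65, -3352/65); (24/13, 232/13) → (216/13, -88/13)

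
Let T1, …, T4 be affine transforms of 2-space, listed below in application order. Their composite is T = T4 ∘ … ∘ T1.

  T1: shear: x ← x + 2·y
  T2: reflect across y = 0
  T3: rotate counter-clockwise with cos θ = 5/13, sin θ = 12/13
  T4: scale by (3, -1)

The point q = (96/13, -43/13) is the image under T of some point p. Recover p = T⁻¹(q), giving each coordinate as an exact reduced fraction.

p = (2, 1)

T1 = [1 2 0; 0 1 0; 0 0 1]
T2·T1 = [1 2 0; 0 -1 0; 0 0 1]
T3·…·T1 = [5/13 22/13 0; 12/13 19/13 0; 0 0 1]
T4·…·T1 = [15/13 66/13 0; -12/13 -19/13 0; 0 0 1]
det M = 3; M⁻¹ = [-19/39 -22/13 0; 4/13 5/13 0; 0 0 1]
M⁻¹ · (96/13, -43/13)ᵀ = (2, 1)ᵀ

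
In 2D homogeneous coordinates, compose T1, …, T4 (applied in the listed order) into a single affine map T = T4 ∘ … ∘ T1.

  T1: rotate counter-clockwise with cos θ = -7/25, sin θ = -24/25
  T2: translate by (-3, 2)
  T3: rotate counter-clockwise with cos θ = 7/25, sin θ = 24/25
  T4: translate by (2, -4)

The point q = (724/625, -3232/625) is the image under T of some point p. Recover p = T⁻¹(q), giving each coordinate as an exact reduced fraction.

p = (1, 2)

T1 = [-7/25 24/25 0; -24/25 -7/25 0; 0 0 1]
T2·T1 = [-7/25 24/25 -3; -24/25 -7/25 2; 0 0 1]
T3·…·T1 = [527/625 336/625 -69/25; -336/625 527/625 -58/25; 0 0 1]
T4·…·T1 = [527/625 336/625 -19/25; -336/625 527/625 -158/25; 0 0 1]
det M = 1; M⁻¹ = [527/625 -336/625 -1723/625; 336/625 527/625 3586/625; 0 0 1]
M⁻¹ · (724/625, -3232/625)ᵀ = (1, 2)ᵀ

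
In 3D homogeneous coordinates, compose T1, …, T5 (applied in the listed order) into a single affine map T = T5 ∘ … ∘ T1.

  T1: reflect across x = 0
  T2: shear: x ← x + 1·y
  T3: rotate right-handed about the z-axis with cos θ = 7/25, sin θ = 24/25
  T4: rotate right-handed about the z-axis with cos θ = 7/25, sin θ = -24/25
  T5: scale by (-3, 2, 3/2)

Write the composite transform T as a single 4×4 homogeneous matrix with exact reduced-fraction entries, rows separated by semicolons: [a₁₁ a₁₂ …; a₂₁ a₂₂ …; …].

T1 = [-1 0 0 0; 0 1 0 0; 0 0 1 0; 0 0 0 1]
T2·T1 = [-1 1 0 0; 0 1 0 0; 0 0 1 0; 0 0 0 1]
T3·…·T1 = [-7/25 -17/25 0 0; -24/25 31/25 0 0; 0 0 1 0; 0 0 0 1]
T4·…·T1 = [-1 1 0 0; 0 1 0 0; 0 0 1 0; 0 0 0 1]
T5·…·T1 = [3 -3 0 0; 0 2 0 0; 0 0 3/2 0; 0 0 0 1]

T = [3 -3 0 0; 0 2 0 0; 0 0 3/2 0; 0 0 0 1]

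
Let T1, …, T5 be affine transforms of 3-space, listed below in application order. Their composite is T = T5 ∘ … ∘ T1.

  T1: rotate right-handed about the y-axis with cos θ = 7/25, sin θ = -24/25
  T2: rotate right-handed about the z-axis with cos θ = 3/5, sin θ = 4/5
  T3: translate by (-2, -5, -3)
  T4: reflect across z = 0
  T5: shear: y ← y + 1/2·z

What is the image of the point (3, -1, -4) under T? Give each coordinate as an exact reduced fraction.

T(p) = (201/125, -309/250, 31/25)

T1 rotate right-handed about the y-axis with cos θ = 7/25, sin θ = -24/25: (3, -1, -4) → (117/25, -1, 44/25)
T2 rotate right-handed about the z-axis with cos θ = 3/5, sin θ = 4/5: (117/25, -1, 44/25) → (451/125, 393/125, 44/25)
T3 translate by (-2, -5, -3): (451/125, 393/125, 44/25) → (201/125, -232/125, -31/25)
T4 reflect across z = 0: (201/125, -232/125, -31/25) → (201/125, -232/125, 31/25)
T5 shear: y ← y + 1/2·z: (201/125, -232/125, 31/25) → (201/125, -309/250, 31/25)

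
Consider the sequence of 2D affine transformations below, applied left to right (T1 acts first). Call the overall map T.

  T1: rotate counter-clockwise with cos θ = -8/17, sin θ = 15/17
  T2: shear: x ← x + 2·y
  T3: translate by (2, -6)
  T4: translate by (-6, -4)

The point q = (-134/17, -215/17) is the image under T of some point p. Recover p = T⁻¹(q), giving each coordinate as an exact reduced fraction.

T1 = [-8/17 -15/17 0; 15/17 -8/17 0; 0 0 1]
T2·T1 = [22/17 -31/17 0; 15/17 -8/17 0; 0 0 1]
T3·…·T1 = [22/17 -31/17 2; 15/17 -8/17 -6; 0 0 1]
T4·…·T1 = [22/17 -31/17 -4; 15/17 -8/17 -10; 0 0 1]
det M = 1; M⁻¹ = [-8/17 31/17 278/17; -15/17 22/17 160/17; 0 0 1]
M⁻¹ · (-134/17, -215/17)ᵀ = (-3, 0)ᵀ

p = (-3, 0)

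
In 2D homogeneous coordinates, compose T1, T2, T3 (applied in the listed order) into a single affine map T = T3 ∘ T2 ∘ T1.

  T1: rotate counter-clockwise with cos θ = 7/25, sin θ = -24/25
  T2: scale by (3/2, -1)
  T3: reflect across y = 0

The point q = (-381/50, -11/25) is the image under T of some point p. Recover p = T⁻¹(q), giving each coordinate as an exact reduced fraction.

T1 = [7/25 24/25 0; -24/25 7/25 0; 0 0 1]
T2·T1 = [21/50 36/25 0; 24/25 -7/25 0; 0 0 1]
T3·…·T1 = [21/50 36/25 0; -24/25 7/25 0; 0 0 1]
det M = 3/2; M⁻¹ = [14/75 -24/25 0; 16/25 7/25 0; 0 0 1]
M⁻¹ · (-381/50, -11/25)ᵀ = (-1, -5)ᵀ

p = (-1, -5)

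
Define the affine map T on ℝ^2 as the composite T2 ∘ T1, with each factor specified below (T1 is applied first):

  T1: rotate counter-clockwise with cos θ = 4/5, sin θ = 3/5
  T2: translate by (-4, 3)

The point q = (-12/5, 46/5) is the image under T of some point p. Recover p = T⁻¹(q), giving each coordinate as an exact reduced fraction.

T1 = [4/5 -3/5 0; 3/5 4/5 0; 0 0 1]
T2·T1 = [4/5 -3/5 -4; 3/5 4/5 3; 0 0 1]
det M = 1; M⁻¹ = [4/5 3/5 7/5; -3/5 4/5 -24/5; 0 0 1]
M⁻¹ · (-12/5, 46/5)ᵀ = (5, 4)ᵀ

p = (5, 4)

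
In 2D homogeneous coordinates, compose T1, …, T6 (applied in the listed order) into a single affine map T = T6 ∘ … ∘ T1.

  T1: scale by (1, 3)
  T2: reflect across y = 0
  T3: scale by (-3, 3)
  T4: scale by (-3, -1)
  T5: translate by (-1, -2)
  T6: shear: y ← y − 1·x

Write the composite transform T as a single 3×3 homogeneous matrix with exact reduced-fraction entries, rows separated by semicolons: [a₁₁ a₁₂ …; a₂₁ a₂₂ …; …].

T1 = [1 0 0; 0 3 0; 0 0 1]
T2·T1 = [1 0 0; 0 -3 0; 0 0 1]
T3·…·T1 = [-3 0 0; 0 -9 0; 0 0 1]
T4·…·T1 = [9 0 0; 0 9 0; 0 0 1]
T5·…·T1 = [9 0 -1; 0 9 -2; 0 0 1]
T6·…·T1 = [9 0 -1; -9 9 -1; 0 0 1]

T = [9 0 -1; -9 9 -1; 0 0 1]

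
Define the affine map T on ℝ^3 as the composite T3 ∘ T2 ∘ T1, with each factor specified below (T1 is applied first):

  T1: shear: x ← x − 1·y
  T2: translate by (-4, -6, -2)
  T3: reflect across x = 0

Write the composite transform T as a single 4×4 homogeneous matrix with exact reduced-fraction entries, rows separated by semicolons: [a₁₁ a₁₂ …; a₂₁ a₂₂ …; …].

T = [-1 1 0 4; 0 1 0 -6; 0 0 1 -2; 0 0 0 1]

T1 = [1 -1 0 0; 0 1 0 0; 0 0 1 0; 0 0 0 1]
T2·T1 = [1 -1 0 -4; 0 1 0 -6; 0 0 1 -2; 0 0 0 1]
T3·…·T1 = [-1 1 0 4; 0 1 0 -6; 0 0 1 -2; 0 0 0 1]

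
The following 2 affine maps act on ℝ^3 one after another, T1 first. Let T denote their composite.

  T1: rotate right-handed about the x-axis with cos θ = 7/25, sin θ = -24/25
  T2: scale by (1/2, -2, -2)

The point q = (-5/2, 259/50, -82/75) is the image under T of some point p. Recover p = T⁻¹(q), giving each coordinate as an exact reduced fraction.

p = (-5, -5/4, -7/3)

T1 = [1 0 0 0; 0 7/25 24/25 0; 0 -24/25 7/25 0; 0 0 0 1]
T2·T1 = [1/2 0 0 0; 0 -14/25 -48/25 0; 0 48/25 -14/25 0; 0 0 0 1]
det M = 2; M⁻¹ = [2 0 0 0; 0 -7/50 12/25 0; 0 -12/25 -7/50 0; 0 0 0 1]
M⁻¹ · (-5/2, 259/50, -82/75)ᵀ = (-5, -5/4, -7/3)ᵀ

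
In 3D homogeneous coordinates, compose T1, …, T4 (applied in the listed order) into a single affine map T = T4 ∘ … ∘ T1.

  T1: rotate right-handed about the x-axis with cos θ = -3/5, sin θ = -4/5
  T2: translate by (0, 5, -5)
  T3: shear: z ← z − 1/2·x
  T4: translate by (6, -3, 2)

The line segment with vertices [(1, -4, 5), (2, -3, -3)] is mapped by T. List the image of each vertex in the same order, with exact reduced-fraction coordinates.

image vertices: (7, 42/5, -33/10), (8, 7/5, 1/5)

T1 rotate right-handed about the x-axis with cos θ = -3/5, sin θ = -4/5: (1, -4, 5) → (1, 32/5, 1/5); (2, -3, -3) → (2, -3/5, 21/5)
T2 translate by (0, 5, -5): (1, 32/5, 1/5) → (1, 57/5, -24/5); (2, -3/5, 21/5) → (2, 22/5, -4/5)
T3 shear: z ← z − 1/2·x: (1, 57/5, -24/5) → (1, 57/5, -53/10); (2, 22/5, -4/5) → (2, 22/5, -9/5)
T4 translate by (6, -3, 2): (1, 57/5, -53/10) → (7, 42/5, -33/10); (2, 22/5, -9/5) → (8, 7/5, 1/5)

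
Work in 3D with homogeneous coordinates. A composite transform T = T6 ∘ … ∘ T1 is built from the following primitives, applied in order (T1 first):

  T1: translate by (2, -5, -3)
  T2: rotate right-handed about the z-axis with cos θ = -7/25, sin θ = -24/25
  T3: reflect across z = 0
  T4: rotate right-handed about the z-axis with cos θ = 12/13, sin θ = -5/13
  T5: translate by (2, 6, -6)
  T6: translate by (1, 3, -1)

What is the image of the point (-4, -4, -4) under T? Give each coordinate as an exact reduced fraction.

T(p) = (-894/325, 5267/325, 0)

T1 translate by (2, -5, -3): (-4, -4, -4) → (-2, -9, -7)
T2 rotate right-handed about the z-axis with cos θ = -7/25, sin θ = -24/25: (-2, -9, -7) → (-202/25, 111/25, -7)
T3 reflect across z = 0: (-202/25, 111/25, -7) → (-202/25, 111/25, 7)
T4 rotate right-handed about the z-axis with cos θ = 12/13, sin θ = -5/13: (-202/25, 111/25, 7) → (-1869/325, 2342/325, 7)
T5 translate by (2, 6, -6): (-1869/325, 2342/325, 7) → (-1219/325, 4292/325, 1)
T6 translate by (1, 3, -1): (-1219/325, 4292/325, 1) → (-894/325, 5267/325, 0)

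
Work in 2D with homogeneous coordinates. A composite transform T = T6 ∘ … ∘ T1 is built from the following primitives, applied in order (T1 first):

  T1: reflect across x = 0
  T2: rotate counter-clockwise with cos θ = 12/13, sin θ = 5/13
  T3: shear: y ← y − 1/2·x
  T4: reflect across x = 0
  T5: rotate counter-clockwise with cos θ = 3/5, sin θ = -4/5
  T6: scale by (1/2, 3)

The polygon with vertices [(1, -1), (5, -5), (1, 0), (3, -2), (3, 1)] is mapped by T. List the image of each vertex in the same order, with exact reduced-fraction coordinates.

image vertices: (-33/130, -411/130), (-33/26, -411/26), (4/13, -27/13), (-1/5, -42/5), (193/130, -669/130)

T1 reflect across x = 0: (1, -1) → (-1, -1); (5, -5) → (-5, -5); (1, 0) → (-1, 0); (3, -2) → (-3, -2); (3, 1) → (-3, 1)
T2 rotate counter-clockwise with cos θ = 12/13, sin θ = 5/13: (-1, -1) → (-7/13, -17/13); (-5, -5) → (-35/13, -85/13); (-1, 0) → (-12/13, -5/13); (-3, -2) → (-2, -3); (-3, 1) → (-41/13, -3/13)
T3 shear: y ← y − 1/2·x: (-7/13, -17/13) → (-7/13, -27/26); (-35/13, -85/13) → (-35/13, -135/26); (-12/13, -5/13) → (-12/13, 1/13); (-2, -3) → (-2, -2); (-41/13, -3/13) → (-41/13, 35/26)
T4 reflect across x = 0: (-7/13, -27/26) → (7/13, -27/26); (-35/13, -135/26) → (35/13, -135/26); (-12/13, 1/13) → (12/13, 1/13); (-2, -2) → (2, -2); (-41/13, 35/26) → (41/13, 35/26)
T5 rotate counter-clockwise with cos θ = 3/5, sin θ = -4/5: (7/13, -27/26) → (-33/65, -137/130); (35/13, -135/26) → (-33/13, -137/26); (12/13, 1/13) → (8/13, -9/13); (2, -2) → (-2/5, -14/5); (41/13, 35/26) → (193/65, -223/130)
T6 scale by (1/2, 3): (-33/65, -137/130) → (-33/130, -411/130); (-33/13, -137/26) → (-33/26, -411/26); (8/13, -9/13) → (4/13, -27/13); (-2/5, -14/5) → (-1/5, -42/5); (193/65, -223/130) → (193/130, -669/130)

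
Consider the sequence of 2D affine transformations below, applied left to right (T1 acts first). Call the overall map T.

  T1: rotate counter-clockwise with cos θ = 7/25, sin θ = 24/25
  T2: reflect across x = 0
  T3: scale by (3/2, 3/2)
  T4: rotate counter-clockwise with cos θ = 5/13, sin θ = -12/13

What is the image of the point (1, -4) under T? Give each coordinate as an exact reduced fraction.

T(p) = (-1689/650, 1824/325)

T1 rotate counter-clockwise with cos θ = 7/25, sin θ = 24/25: (1, -4) → (103/25, -4/25)
T2 reflect across x = 0: (103/25, -4/25) → (-103/25, -4/25)
T3 scale by (3/2, 3/2): (-103/25, -4/25) → (-309/50, -6/25)
T4 rotate counter-clockwise with cos θ = 5/13, sin θ = -12/13: (-309/50, -6/25) → (-1689/650, 1824/325)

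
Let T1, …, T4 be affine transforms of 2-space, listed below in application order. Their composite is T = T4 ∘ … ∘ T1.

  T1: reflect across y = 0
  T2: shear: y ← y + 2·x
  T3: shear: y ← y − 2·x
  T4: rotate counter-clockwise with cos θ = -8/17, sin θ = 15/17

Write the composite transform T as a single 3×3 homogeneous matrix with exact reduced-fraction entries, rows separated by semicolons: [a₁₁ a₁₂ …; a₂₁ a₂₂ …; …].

T = [-8/17 15/17 0; 15/17 8/17 0; 0 0 1]

T1 = [1 0 0; 0 -1 0; 0 0 1]
T2·T1 = [1 0 0; 2 -1 0; 0 0 1]
T3·…·T1 = [1 0 0; 0 -1 0; 0 0 1]
T4·…·T1 = [-8/17 15/17 0; 15/17 8/17 0; 0 0 1]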